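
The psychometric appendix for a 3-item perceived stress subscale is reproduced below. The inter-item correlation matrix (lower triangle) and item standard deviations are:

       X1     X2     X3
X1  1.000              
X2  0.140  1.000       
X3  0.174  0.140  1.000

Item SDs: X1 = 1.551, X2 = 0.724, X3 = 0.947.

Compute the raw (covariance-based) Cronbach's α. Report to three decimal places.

α = 0.315

Σσ²ᵢ = 1.551² + 0.724² + 0.947² = 3.8266
Covariances σ_ij = r_ij · s_i · s_j:
  σ(X1,X2) = 0.140 × 1.551 × 0.724 = 0.1572
  σ(X1,X3) = 0.174 × 1.551 × 0.947 = 0.2556
  σ(X2,X3) = 0.140 × 0.724 × 0.947 = 0.0960
σ²_T = Σσ²ᵢ + 2·Σσ_ij = 3.8266 + 2 × 0.5088 = 4.8442
α = (3/2)·(1 − 3.8266/4.8442) = 0.315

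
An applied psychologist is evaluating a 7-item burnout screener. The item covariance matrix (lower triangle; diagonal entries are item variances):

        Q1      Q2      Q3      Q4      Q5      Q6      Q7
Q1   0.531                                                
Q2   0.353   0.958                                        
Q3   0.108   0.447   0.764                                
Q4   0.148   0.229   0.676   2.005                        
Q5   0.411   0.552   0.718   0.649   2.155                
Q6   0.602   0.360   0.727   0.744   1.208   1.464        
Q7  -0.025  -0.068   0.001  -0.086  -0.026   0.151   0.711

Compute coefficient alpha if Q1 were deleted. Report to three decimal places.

Remaining items: Q2, Q3, Q4, Q5, Q6, Q7 (k = 6).
ΣVar(i) = 0.958 + 0.764 + 2.005 + 2.155 + 1.464 + 0.711 = 8.057
σ²_T = 8.057 + 2 × 6.282 = 20.621
α (item deleted) = (6/5)·(1 − 8.057/20.621) = 0.731

coefficient alpha = 0.731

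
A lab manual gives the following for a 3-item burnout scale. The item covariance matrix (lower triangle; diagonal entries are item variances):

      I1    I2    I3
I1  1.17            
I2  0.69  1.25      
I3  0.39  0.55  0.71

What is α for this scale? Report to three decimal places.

α = 0.765

ΣVar(i) = 1.17 + 1.25 + 0.71 = 3.13
Σ_{i<j} σ_ij = 1.63
σ²_T = 3.13 + 2 × 1.63 = 6.39
α = (k/(k−1))·(1 − ΣVar(i)/σ²_T) = (3/2)·(1 − 3.13/6.39) = 0.765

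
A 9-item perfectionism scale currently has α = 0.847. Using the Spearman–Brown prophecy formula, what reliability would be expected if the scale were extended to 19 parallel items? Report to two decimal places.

predicted reliability = 0.92

Length factor m = 19/9 = 2.1111
α' = m·α / (1 + (m−1)·α)
   = 19/9 × 0.847 / (1 + (19/9 − 1) × 0.847)
   = 1.7881 / 1.9411 = 0.92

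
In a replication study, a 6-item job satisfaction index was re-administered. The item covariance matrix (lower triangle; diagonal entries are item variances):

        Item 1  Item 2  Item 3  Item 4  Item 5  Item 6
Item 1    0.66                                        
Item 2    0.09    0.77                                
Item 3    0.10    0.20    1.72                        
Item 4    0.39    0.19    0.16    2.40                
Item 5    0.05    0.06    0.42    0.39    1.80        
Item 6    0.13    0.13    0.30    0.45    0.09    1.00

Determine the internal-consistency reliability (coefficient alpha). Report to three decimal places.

Σσ²ᵢ = 0.66 + 0.77 + 1.72 + 2.40 + 1.80 + 1.00 = 8.35
Σ_{i<j} σ_ij = 3.15
σ²_T = 8.35 + 2 × 3.15 = 14.65
α = (k/(k−1))·(1 − Σσ²ᵢ/σ²_T) = (6/5)·(1 − 8.35/14.65) = 0.516

α = 0.516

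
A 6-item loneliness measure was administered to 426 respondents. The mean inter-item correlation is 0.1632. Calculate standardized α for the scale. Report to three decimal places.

standardized α = 0.539

Standardized α = k·r̄ / (1 + (k−1)·r̄) = 6 × 0.1632 / (1 + 5 × 0.1632)
  = 0.9792 / 1.8160 = 0.539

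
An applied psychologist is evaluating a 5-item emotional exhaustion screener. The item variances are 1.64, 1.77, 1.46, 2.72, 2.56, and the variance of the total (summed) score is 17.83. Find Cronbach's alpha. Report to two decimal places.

Cronbach's alpha = 0.54

sum of item variances = 1.64 + 1.77 + 1.46 + 2.72 + 2.56 = 10.15
α = (k/(k−1))·(1 − sum of item variances/Var(T)) = (5/4)·(1 − 10.15/17.83) = 0.54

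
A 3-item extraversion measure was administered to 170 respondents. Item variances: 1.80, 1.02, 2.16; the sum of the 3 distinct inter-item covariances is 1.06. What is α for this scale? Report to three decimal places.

Σσ²ᵢ = 1.80 + 1.02 + 2.16 = 4.98
Sum of distinct covariances = 1.06
σ²_T = Σσ²ᵢ + 2·Σcov = 4.98 + 2 × 1.06 = 7.10
α = (3/2)·(1 − 4.98/7.10) = 0.448

α = 0.448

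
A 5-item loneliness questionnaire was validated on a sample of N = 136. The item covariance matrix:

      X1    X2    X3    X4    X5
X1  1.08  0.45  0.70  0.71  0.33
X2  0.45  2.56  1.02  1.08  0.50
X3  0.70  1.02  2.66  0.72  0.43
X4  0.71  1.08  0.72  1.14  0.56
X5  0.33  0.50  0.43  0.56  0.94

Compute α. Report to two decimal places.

α = 0.76

ΣVar(i) = 1.08 + 2.56 + 2.66 + 1.14 + 0.94 = 8.38
Sum of off-diagonal covariances = 6.50
Var(T) = 8.38 + 2 × 6.50 = 21.38
α = (k/(k−1))·(1 − ΣVar(i)/Var(T)) = (5/4)·(1 − 8.38/21.38) = 0.76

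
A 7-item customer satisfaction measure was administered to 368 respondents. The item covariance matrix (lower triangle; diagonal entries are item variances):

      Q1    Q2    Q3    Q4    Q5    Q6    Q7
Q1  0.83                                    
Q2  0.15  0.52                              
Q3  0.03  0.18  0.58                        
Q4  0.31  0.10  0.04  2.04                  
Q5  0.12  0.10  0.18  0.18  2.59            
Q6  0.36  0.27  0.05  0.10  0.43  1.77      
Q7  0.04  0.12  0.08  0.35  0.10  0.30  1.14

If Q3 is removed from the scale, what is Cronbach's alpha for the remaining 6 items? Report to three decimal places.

α = 0.486

Remaining items: Q1, Q2, Q4, Q5, Q6, Q7 (k = 6).
ΣVar(i) = 0.83 + 0.52 + 2.04 + 2.59 + 1.77 + 1.14 = 8.89
σ²_total = 8.89 + 2 × 3.03 = 14.95
α (item deleted) = (6/5)·(1 − 8.89/14.95) = 0.486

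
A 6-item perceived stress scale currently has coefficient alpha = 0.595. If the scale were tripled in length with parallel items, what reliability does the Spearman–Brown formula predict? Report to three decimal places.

Length factor m = 3
α' = m·α / (1 + (m−1)·α)
   = 3 × 0.595 / (1 + (3 − 1) × 0.595)
   = 1.7850 / 2.1900 = 0.815

predicted reliability = 0.815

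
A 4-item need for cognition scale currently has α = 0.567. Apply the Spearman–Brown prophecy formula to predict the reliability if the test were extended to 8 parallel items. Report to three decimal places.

predicted reliability = 0.724

Length factor m = 8/4 = 2.0000
α' = m·α / (1 + (m−1)·α)
   = 8/4 × 0.567 / (1 + (8/4 − 1) × 0.567)
   = 1.1340 / 1.5670 = 0.724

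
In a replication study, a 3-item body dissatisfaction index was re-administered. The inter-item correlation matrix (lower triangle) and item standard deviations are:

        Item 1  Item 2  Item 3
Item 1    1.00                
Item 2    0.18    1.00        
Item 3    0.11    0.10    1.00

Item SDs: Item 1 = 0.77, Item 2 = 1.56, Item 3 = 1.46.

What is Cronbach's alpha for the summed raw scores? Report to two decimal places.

Cronbach's alpha = 0.27

Σσ²ᵢ = 0.77² + 1.56² + 1.46² = 5.1581
Covariances σ_ij = r_ij · s_i · s_j:
  σ(Item 1,Item 2) = 0.18 × 0.77 × 1.56 = 0.2162
  σ(Item 1,Item 3) = 0.11 × 0.77 × 1.46 = 0.1237
  σ(Item 2,Item 3) = 0.10 × 1.56 × 1.46 = 0.2278
σ²_T = Σσ²ᵢ + 2·Σσ_ij = 5.1581 + 2 × 0.5677 = 6.2935
α = (3/2)·(1 − 5.1581/6.2935) = 0.27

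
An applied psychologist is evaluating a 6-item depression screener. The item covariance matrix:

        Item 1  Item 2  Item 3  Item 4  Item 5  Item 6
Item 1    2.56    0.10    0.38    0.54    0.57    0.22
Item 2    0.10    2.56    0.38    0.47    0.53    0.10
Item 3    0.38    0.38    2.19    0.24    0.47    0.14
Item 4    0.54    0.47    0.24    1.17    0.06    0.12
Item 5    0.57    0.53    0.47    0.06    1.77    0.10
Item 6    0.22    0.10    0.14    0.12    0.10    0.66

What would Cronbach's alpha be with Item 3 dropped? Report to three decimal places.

α = 0.490

Remaining items: Item 1, Item 2, Item 4, Item 5, Item 6 (k = 5).
sum of item variances = 2.56 + 2.56 + 1.17 + 1.77 + 0.66 = 8.72
Var(T) = 8.72 + 2 × 2.81 = 14.34
α (item deleted) = (5/4)·(1 − 8.72/14.34) = 0.490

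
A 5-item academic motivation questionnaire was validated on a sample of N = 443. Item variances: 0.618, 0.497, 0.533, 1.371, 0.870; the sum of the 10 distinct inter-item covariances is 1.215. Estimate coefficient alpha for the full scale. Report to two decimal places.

Σσ²ᵢ = 0.618 + 0.497 + 0.533 + 1.371 + 0.870 = 3.889
Sum of distinct covariances = 1.215
σ²_total = Σσ²ᵢ + 2·Σcov = 3.889 + 2 × 1.215 = 6.319
α = (5/4)·(1 − 3.889/6.319) = 0.48

coefficient alpha = 0.48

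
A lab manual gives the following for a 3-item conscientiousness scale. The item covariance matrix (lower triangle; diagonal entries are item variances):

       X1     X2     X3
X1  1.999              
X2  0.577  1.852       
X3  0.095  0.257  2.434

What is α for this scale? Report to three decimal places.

α = 0.342

Σσᵢ² = 1.999 + 1.852 + 2.434 = 6.285
Σ_{i<j} σ_ij = 0.929
σ²_total = 6.285 + 2 × 0.929 = 8.143
α = (k/(k−1))·(1 − Σσᵢ²/σ²_total) = (3/2)·(1 − 6.285/8.143) = 0.342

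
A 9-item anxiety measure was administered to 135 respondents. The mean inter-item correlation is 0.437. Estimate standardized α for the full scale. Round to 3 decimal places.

standardized α = 0.875

Standardized α = k·r̄ / (1 + (k−1)·r̄) = 9 × 0.437 / (1 + 8 × 0.437)
  = 3.9330 / 4.4960 = 0.875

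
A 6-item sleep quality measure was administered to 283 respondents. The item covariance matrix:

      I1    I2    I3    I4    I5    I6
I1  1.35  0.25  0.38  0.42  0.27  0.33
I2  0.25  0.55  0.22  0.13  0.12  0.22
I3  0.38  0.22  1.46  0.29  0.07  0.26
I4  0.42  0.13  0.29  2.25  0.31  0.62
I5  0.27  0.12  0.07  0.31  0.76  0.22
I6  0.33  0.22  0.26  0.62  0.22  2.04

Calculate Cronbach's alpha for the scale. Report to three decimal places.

Cronbach's alpha = 0.593

Σσᵢ² = 1.35 + 0.55 + 1.46 + 2.25 + 0.76 + 2.04 = 8.41
Sum of off-diagonal covariances = 4.11
Var(T) = 8.41 + 2 × 4.11 = 16.63
α = (k/(k−1))·(1 − Σσᵢ²/Var(T)) = (6/5)·(1 − 8.41/16.63) = 0.593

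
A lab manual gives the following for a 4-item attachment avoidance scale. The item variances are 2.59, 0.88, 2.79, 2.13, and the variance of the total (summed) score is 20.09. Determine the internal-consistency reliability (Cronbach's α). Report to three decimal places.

sum of item variances = 2.59 + 0.88 + 2.79 + 2.13 = 8.39
α = (k/(k−1))·(1 − sum of item variances/Var(T)) = (4/3)·(1 − 8.39/20.09) = 0.777

α = 0.777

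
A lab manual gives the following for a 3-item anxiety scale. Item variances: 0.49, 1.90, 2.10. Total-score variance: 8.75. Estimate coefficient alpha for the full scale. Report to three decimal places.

ΣVar(i) = 0.49 + 1.90 + 2.10 = 4.49
α = (k/(k−1))·(1 − ΣVar(i)/σ²_T) = (3/2)·(1 − 4.49/8.75) = 0.730

coefficient alpha = 0.730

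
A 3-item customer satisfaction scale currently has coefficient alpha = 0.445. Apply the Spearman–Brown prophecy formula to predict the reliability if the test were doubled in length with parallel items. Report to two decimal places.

Length factor m = 2
α' = m·α / (1 + (m−1)·α)
   = 2 × 0.445 / (1 + (2 − 1) × 0.445)
   = 0.8900 / 1.4450 = 0.62

predicted reliability = 0.62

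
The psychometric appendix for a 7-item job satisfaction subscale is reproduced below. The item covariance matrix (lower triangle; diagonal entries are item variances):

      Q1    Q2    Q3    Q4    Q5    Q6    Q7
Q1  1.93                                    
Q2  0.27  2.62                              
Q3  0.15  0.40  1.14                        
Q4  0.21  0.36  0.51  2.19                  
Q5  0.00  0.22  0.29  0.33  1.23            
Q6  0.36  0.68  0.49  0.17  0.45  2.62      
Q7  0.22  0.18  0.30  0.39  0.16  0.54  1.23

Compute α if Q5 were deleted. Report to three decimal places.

Remaining items: Q1, Q2, Q3, Q4, Q6, Q7 (k = 6).
Σσᵢ² = 1.93 + 2.62 + 1.14 + 2.19 + 2.62 + 1.23 = 11.73
Var(T) = 11.73 + 2 × 5.23 = 22.19
α (item deleted) = (6/5)·(1 − 11.73/22.19) = 0.566

α = 0.566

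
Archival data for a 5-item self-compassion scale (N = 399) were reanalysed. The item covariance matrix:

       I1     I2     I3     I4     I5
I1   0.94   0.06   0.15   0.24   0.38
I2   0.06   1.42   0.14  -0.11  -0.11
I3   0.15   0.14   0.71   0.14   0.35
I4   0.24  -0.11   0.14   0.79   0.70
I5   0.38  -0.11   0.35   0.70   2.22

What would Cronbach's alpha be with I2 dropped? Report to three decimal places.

Remaining items: I1, I3, I4, I5 (k = 4).
sum of item variances = 0.94 + 0.71 + 0.79 + 2.22 = 4.66
σ²_T = 4.66 + 2 × 1.96 = 8.58
α (item deleted) = (4/3)·(1 − 4.66/8.58) = 0.609

Cronbach's alpha = 0.609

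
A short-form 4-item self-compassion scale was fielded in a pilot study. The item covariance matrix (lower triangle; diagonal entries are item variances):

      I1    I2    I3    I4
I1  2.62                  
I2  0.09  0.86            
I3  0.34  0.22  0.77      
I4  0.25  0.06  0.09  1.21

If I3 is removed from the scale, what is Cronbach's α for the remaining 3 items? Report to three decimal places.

Cronbach's α = 0.219

Remaining items: I1, I2, I4 (k = 3).
sum of item variances = 2.62 + 0.86 + 1.21 = 4.69
Var(T) = 4.69 + 2 × 0.40 = 5.49
α (item deleted) = (3/2)·(1 − 4.69/5.49) = 0.219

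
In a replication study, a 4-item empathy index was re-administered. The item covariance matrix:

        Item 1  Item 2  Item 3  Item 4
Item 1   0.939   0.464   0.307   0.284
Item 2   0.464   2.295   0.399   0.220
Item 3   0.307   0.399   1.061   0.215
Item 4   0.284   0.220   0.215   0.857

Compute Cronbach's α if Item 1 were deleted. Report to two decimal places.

α = 0.43

Remaining items: Item 2, Item 3, Item 4 (k = 3).
ΣVar(i) = 2.295 + 1.061 + 0.857 = 4.213
total variance = 4.213 + 2 × 0.834 = 5.881
α (item deleted) = (3/2)·(1 − 4.213/5.881) = 0.43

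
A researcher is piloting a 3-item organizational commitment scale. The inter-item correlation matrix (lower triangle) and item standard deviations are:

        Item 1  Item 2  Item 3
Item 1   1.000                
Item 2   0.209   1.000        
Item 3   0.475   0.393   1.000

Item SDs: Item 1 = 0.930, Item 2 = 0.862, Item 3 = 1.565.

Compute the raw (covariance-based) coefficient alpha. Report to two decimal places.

Σσ²ᵢ = 0.930² + 0.862² + 1.565² = 4.0572
Covariances σ_ij = r_ij · s_i · s_j:
  σ(Item 1,Item 2) = 0.209 × 0.930 × 0.862 = 0.1675
  σ(Item 1,Item 3) = 0.475 × 0.930 × 1.565 = 0.6913
  σ(Item 2,Item 3) = 0.393 × 0.862 × 1.565 = 0.5302
σ²_T = Σσ²ᵢ + 2·Σσ_ij = 4.0572 + 2 × 1.3890 = 6.8352
α = (3/2)·(1 − 4.0572/6.8352) = 0.61

α = 0.61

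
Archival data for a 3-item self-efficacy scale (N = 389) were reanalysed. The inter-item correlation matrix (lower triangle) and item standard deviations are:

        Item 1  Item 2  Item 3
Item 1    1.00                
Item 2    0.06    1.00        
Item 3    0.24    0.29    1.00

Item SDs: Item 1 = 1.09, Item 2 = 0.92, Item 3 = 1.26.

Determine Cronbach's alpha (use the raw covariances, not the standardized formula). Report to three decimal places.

Σσ²ᵢ = 1.09² + 0.92² + 1.26² = 3.6221
Covariances σ_ij = r_ij · s_i · s_j:
  σ(Item 1,Item 2) = 0.06 × 1.09 × 0.92 = 0.0602
  σ(Item 1,Item 3) = 0.24 × 1.09 × 1.26 = 0.3296
  σ(Item 2,Item 3) = 0.29 × 0.92 × 1.26 = 0.3362
σ²_T = Σσ²ᵢ + 2·Σσ_ij = 3.6221 + 2 × 0.7260 = 5.0741
α = (3/2)·(1 − 3.6221/5.0741) = 0.429

Cronbach's alpha = 0.429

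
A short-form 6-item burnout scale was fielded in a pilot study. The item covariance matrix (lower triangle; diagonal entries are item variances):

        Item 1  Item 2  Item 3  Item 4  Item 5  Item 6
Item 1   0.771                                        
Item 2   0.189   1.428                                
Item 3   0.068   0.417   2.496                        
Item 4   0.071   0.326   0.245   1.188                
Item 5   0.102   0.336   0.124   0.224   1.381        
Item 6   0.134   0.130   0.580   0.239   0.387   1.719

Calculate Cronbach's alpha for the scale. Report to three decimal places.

Cronbach's alpha = 0.532

sum of item variances = 0.771 + 1.428 + 2.496 + 1.188 + 1.381 + 1.719 = 8.983
Sum of the distinct covariances = 3.572
σ²_T = 8.983 + 2 × 3.572 = 16.127
α = (k/(k−1))·(1 − sum of item variances/σ²_T) = (6/5)·(1 − 8.983/16.127) = 0.532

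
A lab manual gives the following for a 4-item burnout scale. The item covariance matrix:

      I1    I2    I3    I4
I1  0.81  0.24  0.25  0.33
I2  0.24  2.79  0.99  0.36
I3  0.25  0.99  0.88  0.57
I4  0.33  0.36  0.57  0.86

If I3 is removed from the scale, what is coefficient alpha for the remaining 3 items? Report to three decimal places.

Remaining items: I1, I2, I4 (k = 3).
sum of item variances = 0.81 + 2.79 + 0.86 = 4.46
Var(T) = 4.46 + 2 × 0.93 = 6.32
α (item deleted) = (3/2)·(1 − 4.46/6.32) = 0.441

α = 0.441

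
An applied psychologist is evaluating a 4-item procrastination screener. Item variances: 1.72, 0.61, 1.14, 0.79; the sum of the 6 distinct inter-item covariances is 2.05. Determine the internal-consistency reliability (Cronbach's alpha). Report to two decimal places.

Cronbach's alpha = 0.65

sum of item variances = 1.72 + 0.61 + 1.14 + 0.79 = 4.26
Sum of distinct covariances = 2.05
total variance = sum of item variances + 2·Σcov = 4.26 + 2 × 2.05 = 8.36
α = (4/3)·(1 − 4.26/8.36) = 0.65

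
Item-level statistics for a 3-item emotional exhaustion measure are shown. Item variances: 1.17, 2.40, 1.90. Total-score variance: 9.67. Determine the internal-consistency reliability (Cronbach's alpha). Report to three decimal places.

ΣVar(i) = 1.17 + 2.40 + 1.90 = 5.47
α = (k/(k−1))·(1 − ΣVar(i)/σ²_T) = (3/2)·(1 − 5.47/9.67) = 0.651

Cronbach's alpha = 0.651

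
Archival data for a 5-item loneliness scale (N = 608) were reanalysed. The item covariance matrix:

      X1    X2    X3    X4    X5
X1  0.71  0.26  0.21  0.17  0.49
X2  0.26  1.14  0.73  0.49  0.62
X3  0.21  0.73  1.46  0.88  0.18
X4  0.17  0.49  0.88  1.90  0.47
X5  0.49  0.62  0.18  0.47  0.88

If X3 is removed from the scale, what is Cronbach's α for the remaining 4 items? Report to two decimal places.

Cronbach's α = 0.69

Remaining items: X1, X2, X4, X5 (k = 4).
Σσ²ᵢ = 0.71 + 1.14 + 1.90 + 0.88 = 4.63
total variance = 4.63 + 2 × 2.50 = 9.63
α (item deleted) = (4/3)·(1 − 4.63/9.63) = 0.69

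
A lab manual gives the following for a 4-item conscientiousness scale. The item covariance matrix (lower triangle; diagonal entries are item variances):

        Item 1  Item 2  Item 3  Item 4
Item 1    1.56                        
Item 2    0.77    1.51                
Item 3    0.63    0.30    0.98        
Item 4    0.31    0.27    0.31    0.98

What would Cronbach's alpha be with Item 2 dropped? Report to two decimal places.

Remaining items: Item 1, Item 3, Item 4 (k = 3).
ΣVar(i) = 1.56 + 0.98 + 0.98 = 3.52
Var(T) = 3.52 + 2 × 1.25 = 6.02
α (item deleted) = (3/2)·(1 − 3.52/6.02) = 0.62

α = 0.62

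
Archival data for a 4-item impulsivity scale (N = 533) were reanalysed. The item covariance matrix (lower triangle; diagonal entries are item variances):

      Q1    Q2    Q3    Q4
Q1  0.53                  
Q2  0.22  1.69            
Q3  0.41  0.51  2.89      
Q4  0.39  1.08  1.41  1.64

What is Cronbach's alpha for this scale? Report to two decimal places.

Σσᵢ² = 0.53 + 1.69 + 2.89 + 1.64 = 6.75
Sum of off-diagonal covariances = 4.02
σ²_T = 6.75 + 2 × 4.02 = 14.79
α = (k/(k−1))·(1 − Σσᵢ²/σ²_T) = (4/3)·(1 − 6.75/14.79) = 0.72

Cronbach's alpha = 0.72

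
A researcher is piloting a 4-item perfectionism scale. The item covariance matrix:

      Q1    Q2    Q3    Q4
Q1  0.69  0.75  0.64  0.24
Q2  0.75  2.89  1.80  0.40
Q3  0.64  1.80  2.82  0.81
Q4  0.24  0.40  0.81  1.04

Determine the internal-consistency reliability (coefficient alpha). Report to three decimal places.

coefficient alpha = 0.740

Σσ²ᵢ = 0.69 + 2.89 + 2.82 + 1.04 = 7.44
Sum of off-diagonal covariances = 4.64
σ²_T = 7.44 + 2 × 4.64 = 16.72
α = (k/(k−1))·(1 − Σσ²ᵢ/σ²_T) = (4/3)·(1 − 7.44/16.72) = 0.740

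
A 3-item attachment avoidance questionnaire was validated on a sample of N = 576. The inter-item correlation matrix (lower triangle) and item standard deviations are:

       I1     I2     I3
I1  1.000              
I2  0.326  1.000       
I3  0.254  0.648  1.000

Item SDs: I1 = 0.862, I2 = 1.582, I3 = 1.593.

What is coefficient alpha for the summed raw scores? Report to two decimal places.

Σσ²ᵢ = 0.862² + 1.582² + 1.593² = 5.7834
Covariances σ_ij = r_ij · s_i · s_j:
  σ(I1,I2) = 0.326 × 0.862 × 1.582 = 0.4446
  σ(I1,I3) = 0.254 × 0.862 × 1.593 = 0.3488
  σ(I2,I3) = 0.648 × 1.582 × 1.593 = 1.6330
σ²_T = Σσ²ᵢ + 2·Σσ_ij = 5.7834 + 2 × 2.4264 = 10.6362
α = (3/2)·(1 − 5.7834/10.6362) = 0.68

α = 0.68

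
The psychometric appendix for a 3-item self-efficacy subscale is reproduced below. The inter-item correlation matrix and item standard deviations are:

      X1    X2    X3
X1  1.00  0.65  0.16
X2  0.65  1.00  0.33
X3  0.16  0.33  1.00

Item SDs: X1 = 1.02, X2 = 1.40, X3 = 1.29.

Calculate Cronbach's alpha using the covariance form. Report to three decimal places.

Σσ²ᵢ = 1.02² + 1.40² + 1.29² = 4.6645
Covariances σ_ij = r_ij · s_i · s_j:
  σ(X1,X2) = 0.65 × 1.02 × 1.40 = 0.9282
  σ(X1,X3) = 0.16 × 1.02 × 1.29 = 0.2105
  σ(X2,X3) = 0.33 × 1.40 × 1.29 = 0.5960
σ²_T = Σσ²ᵢ + 2·Σσ_ij = 4.6645 + 2 × 1.7347 = 8.1339
α = (3/2)·(1 − 4.6645/8.1339) = 0.640

Cronbach's alpha = 0.640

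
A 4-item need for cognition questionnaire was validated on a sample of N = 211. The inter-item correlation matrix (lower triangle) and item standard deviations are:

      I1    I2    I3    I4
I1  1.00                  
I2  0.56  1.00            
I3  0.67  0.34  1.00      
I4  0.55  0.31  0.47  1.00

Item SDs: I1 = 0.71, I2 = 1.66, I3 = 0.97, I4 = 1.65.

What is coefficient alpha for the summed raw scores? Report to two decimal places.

α = 0.71

Σσ²ᵢ = 0.71² + 1.66² + 0.97² + 1.65² = 6.9231
Covariances σ_ij = r_ij · s_i · s_j:
  σ(I1,I2) = 0.56 × 0.71 × 1.66 = 0.6600
  σ(I1,I3) = 0.67 × 0.71 × 0.97 = 0.4614
  σ(I1,I4) = 0.55 × 0.71 × 1.65 = 0.6443
  σ(I2,I3) = 0.34 × 1.66 × 0.97 = 0.5475
  σ(I2,I4) = 0.31 × 1.66 × 1.65 = 0.8491
  σ(I3,I4) = 0.47 × 0.97 × 1.65 = 0.7522
σ²_T = Σσ²ᵢ + 2·Σσ_ij = 6.9231 + 2 × 3.9145 = 14.7521
α = (4/3)·(1 − 6.9231/14.7521) = 0.71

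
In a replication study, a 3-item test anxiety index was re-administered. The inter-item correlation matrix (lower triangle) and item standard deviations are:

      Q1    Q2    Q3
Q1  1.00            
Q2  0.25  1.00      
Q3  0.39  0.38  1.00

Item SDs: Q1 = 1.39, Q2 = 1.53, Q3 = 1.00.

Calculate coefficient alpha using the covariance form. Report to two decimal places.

α = 0.58

Σσ²ᵢ = 1.39² + 1.53² + 1.00² = 5.2730
Covariances σ_ij = r_ij · s_i · s_j:
  σ(Q1,Q2) = 0.25 × 1.39 × 1.53 = 0.5317
  σ(Q1,Q3) = 0.39 × 1.39 × 1.00 = 0.5421
  σ(Q2,Q3) = 0.38 × 1.53 × 1.00 = 0.5814
σ²_T = Σσ²ᵢ + 2·Σσ_ij = 5.2730 + 2 × 1.6552 = 8.5834
α = (3/2)·(1 − 5.2730/8.5834) = 0.58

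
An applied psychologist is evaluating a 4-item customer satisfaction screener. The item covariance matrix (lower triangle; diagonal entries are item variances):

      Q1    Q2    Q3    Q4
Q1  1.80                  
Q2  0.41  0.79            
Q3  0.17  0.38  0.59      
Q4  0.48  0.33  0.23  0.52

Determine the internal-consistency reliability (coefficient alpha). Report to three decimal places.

α = 0.693

Σσ²ᵢ = 1.80 + 0.79 + 0.59 + 0.52 = 3.70
Sum of off-diagonal covariances = 2.00
total variance = 3.70 + 2 × 2.00 = 7.70
α = (k/(k−1))·(1 − Σσ²ᵢ/total variance) = (4/3)·(1 − 3.70/7.70) = 0.693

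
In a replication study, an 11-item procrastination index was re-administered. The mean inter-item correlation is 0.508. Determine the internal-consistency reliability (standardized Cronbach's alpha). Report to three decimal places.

Standardized α = k·r̄ / (1 + (k−1)·r̄) = 11 × 0.508 / (1 + 10 × 0.508)
  = 5.5880 / 6.0800 = 0.919

α = 0.919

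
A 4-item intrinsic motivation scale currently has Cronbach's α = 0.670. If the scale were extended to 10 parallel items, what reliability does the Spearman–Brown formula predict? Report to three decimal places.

Length factor m = 10/4 = 2.5000
α' = m·α / (1 + (m−1)·α)
   = 10/4 × 0.670 / (1 + (10/4 − 1) × 0.670)
   = 1.6750 / 2.0050 = 0.835

predicted reliability = 0.835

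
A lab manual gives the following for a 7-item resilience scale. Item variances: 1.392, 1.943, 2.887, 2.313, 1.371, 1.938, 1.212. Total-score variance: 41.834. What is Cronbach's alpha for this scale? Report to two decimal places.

Σσᵢ² = 1.392 + 1.943 + 2.887 + 2.313 + 1.371 + 1.938 + 1.212 = 13.056
α = (k/(k−1))·(1 − Σσᵢ²/Var(T)) = (7/6)·(1 − 13.056/41.834) = 0.80

α = 0.80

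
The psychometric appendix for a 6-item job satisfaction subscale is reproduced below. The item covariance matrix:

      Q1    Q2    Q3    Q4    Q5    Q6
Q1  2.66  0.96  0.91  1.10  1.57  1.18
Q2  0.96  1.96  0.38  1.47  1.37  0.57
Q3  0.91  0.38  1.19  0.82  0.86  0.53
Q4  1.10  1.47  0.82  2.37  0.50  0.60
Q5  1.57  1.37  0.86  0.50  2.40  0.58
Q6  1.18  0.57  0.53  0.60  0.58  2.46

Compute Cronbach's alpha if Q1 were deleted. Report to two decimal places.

Remaining items: Q2, Q3, Q4, Q5, Q6 (k = 5).
ΣVar(i) = 1.96 + 1.19 + 2.37 + 2.40 + 2.46 = 10.38
σ²_T = 10.38 + 2 × 7.68 = 25.74
α (item deleted) = (5/4)·(1 − 10.38/25.74) = 0.75

α = 0.75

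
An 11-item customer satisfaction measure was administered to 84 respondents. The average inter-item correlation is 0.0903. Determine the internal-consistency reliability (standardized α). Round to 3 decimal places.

Standardized α = k·r̄ / (1 + (k−1)·r̄) = 11 × 0.0903 / (1 + 10 × 0.0903)
  = 0.9933 / 1.9030 = 0.522

α = 0.522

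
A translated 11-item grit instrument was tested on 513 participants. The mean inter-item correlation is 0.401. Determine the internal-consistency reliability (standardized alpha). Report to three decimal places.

Standardized α = k·r̄ / (1 + (k−1)·r̄) = 11 × 0.401 / (1 + 10 × 0.401)
  = 4.4110 / 5.0100 = 0.880

α = 0.880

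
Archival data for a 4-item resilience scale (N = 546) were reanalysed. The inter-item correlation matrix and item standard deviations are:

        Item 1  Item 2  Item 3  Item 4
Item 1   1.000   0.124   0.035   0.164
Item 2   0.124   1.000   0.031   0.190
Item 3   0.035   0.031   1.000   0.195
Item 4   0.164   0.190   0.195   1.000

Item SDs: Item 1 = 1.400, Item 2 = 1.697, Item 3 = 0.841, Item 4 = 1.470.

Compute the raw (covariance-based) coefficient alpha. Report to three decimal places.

Σσ²ᵢ = 1.400² + 1.697² + 0.841² + 1.470² = 7.7080
Covariances σ_ij = r_ij · s_i · s_j:
  σ(Item 1,Item 2) = 0.124 × 1.400 × 1.697 = 0.2946
  σ(Item 1,Item 3) = 0.035 × 1.400 × 0.841 = 0.0412
  σ(Item 1,Item 4) = 0.164 × 1.400 × 1.470 = 0.3375
  σ(Item 2,Item 3) = 0.031 × 1.697 × 0.841 = 0.0442
  σ(Item 2,Item 4) = 0.190 × 1.697 × 1.470 = 0.4740
  σ(Item 3,Item 4) = 0.195 × 0.841 × 1.470 = 0.2411
σ²_T = Σσ²ᵢ + 2·Σσ_ij = 7.7080 + 2 × 1.4326 = 10.5732
α = (4/3)·(1 − 7.7080/10.5732) = 0.361

α = 0.361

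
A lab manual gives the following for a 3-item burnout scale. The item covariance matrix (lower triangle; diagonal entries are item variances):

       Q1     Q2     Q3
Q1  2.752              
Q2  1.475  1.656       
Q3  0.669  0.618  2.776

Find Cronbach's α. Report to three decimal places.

Cronbach's α = 0.652

Σσ²ᵢ = 2.752 + 1.656 + 2.776 = 7.184
Σ_{i<j} σ_ij = 2.762
σ²_total = 7.184 + 2 × 2.762 = 12.708
α = (k/(k−1))·(1 − Σσ²ᵢ/σ²_total) = (3/2)·(1 − 7.184/12.708) = 0.652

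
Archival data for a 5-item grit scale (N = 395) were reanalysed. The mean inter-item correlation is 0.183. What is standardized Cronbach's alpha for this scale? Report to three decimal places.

standardized Cronbach's alpha = 0.528

Standardized α = k·r̄ / (1 + (k−1)·r̄) = 5 × 0.183 / (1 + 4 × 0.183)
  = 0.9150 / 1.7320 = 0.528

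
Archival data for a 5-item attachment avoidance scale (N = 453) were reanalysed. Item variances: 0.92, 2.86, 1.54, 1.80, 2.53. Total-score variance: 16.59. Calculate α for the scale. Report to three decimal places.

sum of item variances = 0.92 + 2.86 + 1.54 + 1.80 + 2.53 = 9.65
α = (k/(k−1))·(1 − sum of item variances/σ²_total) = (5/4)·(1 − 9.65/16.59) = 0.523

α = 0.523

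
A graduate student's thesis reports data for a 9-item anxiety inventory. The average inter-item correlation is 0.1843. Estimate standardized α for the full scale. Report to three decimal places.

α = 0.670

Standardized α = k·r̄ / (1 + (k−1)·r̄) = 9 × 0.1843 / (1 + 8 × 0.1843)
  = 1.6587 / 2.4744 = 0.670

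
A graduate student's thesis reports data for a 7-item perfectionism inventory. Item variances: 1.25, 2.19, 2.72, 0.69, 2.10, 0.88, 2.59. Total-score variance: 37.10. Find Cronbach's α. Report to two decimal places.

Cronbach's α = 0.78

Σσᵢ² = 1.25 + 2.19 + 2.72 + 0.69 + 2.10 + 0.88 + 2.59 = 12.42
α = (k/(k−1))·(1 − Σσᵢ²/Var(T)) = (7/6)·(1 − 12.42/37.10) = 0.78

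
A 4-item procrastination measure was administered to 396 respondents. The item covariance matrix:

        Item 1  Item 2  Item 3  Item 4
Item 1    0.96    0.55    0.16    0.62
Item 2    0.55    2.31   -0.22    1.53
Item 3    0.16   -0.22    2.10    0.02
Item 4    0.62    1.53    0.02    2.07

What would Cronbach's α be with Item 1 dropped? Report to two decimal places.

Cronbach's α = 0.44

Remaining items: Item 2, Item 3, Item 4 (k = 3).
Σσᵢ² = 2.31 + 2.10 + 2.07 = 6.48
σ²_T = 6.48 + 2 × 1.33 = 9.14
α (item deleted) = (3/2)·(1 − 6.48/9.14) = 0.44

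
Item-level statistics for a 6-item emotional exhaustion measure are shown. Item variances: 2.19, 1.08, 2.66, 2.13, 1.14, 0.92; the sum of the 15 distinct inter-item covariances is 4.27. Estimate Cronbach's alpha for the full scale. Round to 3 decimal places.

ΣVar(i) = 2.19 + 1.08 + 2.66 + 2.13 + 1.14 + 0.92 = 10.12
Sum of distinct covariances = 4.27
σ²_total = ΣVar(i) + 2·Σcov = 10.12 + 2 × 4.27 = 18.66
α = (6/5)·(1 − 10.12/18.66) = 0.549

Cronbach's alpha = 0.549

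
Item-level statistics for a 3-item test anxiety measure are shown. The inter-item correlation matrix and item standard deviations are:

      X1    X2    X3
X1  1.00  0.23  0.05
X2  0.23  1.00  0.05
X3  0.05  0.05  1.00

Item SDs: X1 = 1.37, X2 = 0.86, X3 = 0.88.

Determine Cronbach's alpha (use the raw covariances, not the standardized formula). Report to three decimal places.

α = 0.268

Σσ²ᵢ = 1.37² + 0.86² + 0.88² = 3.3909
Covariances σ_ij = r_ij · s_i · s_j:
  σ(X1,X2) = 0.23 × 1.37 × 0.86 = 0.2710
  σ(X1,X3) = 0.05 × 1.37 × 0.88 = 0.0603
  σ(X2,X3) = 0.05 × 0.86 × 0.88 = 0.0378
σ²_T = Σσ²ᵢ + 2·Σσ_ij = 3.3909 + 2 × 0.3691 = 4.1291
α = (3/2)·(1 − 3.3909/4.1291) = 0.268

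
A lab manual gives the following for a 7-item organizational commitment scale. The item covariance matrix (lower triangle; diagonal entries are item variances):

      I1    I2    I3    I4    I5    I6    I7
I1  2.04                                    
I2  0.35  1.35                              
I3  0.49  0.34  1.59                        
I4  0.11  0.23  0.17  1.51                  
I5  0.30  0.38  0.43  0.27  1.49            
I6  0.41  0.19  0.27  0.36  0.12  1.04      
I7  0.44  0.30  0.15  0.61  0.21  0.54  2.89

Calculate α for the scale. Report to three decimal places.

α = 0.616

sum of item variances = 2.04 + 1.35 + 1.59 + 1.51 + 1.49 + 1.04 + 2.89 = 11.91
Σ_{i<j} σ_ij = 6.67
σ²_total = 11.91 + 2 × 6.67 = 25.25
α = (k/(k−1))·(1 − sum of item variances/σ²_total) = (7/6)·(1 − 11.91/25.25) = 0.616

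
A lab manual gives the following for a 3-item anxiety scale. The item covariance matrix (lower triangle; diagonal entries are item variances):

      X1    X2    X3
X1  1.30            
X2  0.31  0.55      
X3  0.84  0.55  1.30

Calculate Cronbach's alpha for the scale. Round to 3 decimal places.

Σσ²ᵢ = 1.30 + 0.55 + 1.30 = 3.15
Σ_{i<j} σ_ij = 1.70
total variance = 3.15 + 2 × 1.70 = 6.55
α = (k/(k−1))·(1 − Σσ²ᵢ/total variance) = (3/2)·(1 − 3.15/6.55) = 0.779

α = 0.779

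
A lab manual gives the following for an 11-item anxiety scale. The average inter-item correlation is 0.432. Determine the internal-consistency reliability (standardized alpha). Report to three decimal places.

standardized alpha = 0.893

Standardized α = k·r̄ / (1 + (k−1)·r̄) = 11 × 0.432 / (1 + 10 × 0.432)
  = 4.7520 / 5.3200 = 0.893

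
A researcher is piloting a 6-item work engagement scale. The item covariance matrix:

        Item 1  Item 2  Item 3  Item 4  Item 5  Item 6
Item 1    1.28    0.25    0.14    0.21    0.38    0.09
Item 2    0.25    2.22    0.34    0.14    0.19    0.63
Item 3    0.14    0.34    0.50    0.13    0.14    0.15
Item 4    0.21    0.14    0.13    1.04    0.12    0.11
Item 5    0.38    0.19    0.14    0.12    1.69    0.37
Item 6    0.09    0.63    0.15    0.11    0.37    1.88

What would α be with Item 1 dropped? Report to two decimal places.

α = 0.48

Remaining items: Item 2, Item 3, Item 4, Item 5, Item 6 (k = 5).
Σσ²ᵢ = 2.22 + 0.50 + 1.04 + 1.69 + 1.88 = 7.33
σ²_total = 7.33 + 2 × 2.32 = 11.97
α (item deleted) = (5/4)·(1 − 7.33/11.97) = 0.48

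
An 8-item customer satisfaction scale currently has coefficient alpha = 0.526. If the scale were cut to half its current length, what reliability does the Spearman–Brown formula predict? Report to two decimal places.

Length factor m = 1/2
α' = m·α / (1 − (1−m)·α)
   = 1/2 × 0.526 / (1 − (1 − 1/2) × 0.526)
   = 0.2630 / 0.7370 = 0.36

predicted reliability = 0.36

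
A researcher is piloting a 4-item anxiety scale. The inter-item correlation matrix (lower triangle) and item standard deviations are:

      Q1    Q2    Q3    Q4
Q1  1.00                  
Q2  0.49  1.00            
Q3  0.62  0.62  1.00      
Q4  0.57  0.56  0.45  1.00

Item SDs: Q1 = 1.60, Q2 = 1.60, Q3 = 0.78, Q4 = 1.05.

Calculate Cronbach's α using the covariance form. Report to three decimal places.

Cronbach's α = 0.797

Σσ²ᵢ = 1.60² + 1.60² + 0.78² + 1.05² = 6.8309
Covariances σ_ij = r_ij · s_i · s_j:
  σ(Q1,Q2) = 0.49 × 1.60 × 1.60 = 1.2544
  σ(Q1,Q3) = 0.62 × 1.60 × 0.78 = 0.7738
  σ(Q1,Q4) = 0.57 × 1.60 × 1.05 = 0.9576
  σ(Q2,Q3) = 0.62 × 1.60 × 0.78 = 0.7738
  σ(Q2,Q4) = 0.56 × 1.60 × 1.05 = 0.9408
  σ(Q3,Q4) = 0.45 × 0.78 × 1.05 = 0.3686
σ²_T = Σσ²ᵢ + 2·Σσ_ij = 6.8309 + 2 × 5.0690 = 16.9689
α = (4/3)·(1 − 6.8309/16.9689) = 0.797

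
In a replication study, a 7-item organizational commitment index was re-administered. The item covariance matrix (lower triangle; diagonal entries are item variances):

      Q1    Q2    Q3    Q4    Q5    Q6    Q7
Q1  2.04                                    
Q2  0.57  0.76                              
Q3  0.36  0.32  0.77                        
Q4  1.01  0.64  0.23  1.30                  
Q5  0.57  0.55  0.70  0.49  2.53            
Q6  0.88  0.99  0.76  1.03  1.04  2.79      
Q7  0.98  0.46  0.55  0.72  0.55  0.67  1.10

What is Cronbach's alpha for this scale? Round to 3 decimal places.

ΣVar(i) = 2.04 + 0.76 + 0.77 + 1.30 + 2.53 + 2.79 + 1.10 = 11.29
Sum of the distinct covariances = 14.07
σ²_T = 11.29 + 2 × 14.07 = 39.43
α = (k/(k−1))·(1 − ΣVar(i)/σ²_T) = (7/6)·(1 − 11.29/39.43) = 0.833

α = 0.833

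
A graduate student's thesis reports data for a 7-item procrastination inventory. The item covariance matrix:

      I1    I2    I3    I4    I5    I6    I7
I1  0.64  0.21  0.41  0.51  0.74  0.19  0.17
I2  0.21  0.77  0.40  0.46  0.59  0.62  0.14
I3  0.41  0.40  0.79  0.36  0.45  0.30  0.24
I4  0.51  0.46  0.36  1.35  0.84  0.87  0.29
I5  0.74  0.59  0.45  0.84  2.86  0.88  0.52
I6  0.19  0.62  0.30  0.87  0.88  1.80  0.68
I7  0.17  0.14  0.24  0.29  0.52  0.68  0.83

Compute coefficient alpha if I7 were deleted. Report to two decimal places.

α = 0.79

Remaining items: I1, I2, I3, I4, I5, I6 (k = 6).
Σσ²ᵢ = 0.64 + 0.77 + 0.79 + 1.35 + 2.86 + 1.80 = 8.21
total variance = 8.21 + 2 × 7.83 = 23.87
α (item deleted) = (6/5)·(1 − 8.21/23.87) = 0.79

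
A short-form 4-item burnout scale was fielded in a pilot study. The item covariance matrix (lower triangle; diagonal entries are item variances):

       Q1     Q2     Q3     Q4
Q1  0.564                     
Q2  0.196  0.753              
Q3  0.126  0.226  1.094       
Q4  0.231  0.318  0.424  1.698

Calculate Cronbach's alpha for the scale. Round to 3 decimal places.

α = 0.567

ΣVar(i) = 0.564 + 0.753 + 1.094 + 1.698 = 4.109
Sum of off-diagonal covariances = 1.521
σ²_total = 4.109 + 2 × 1.521 = 7.151
α = (k/(k−1))·(1 − ΣVar(i)/σ²_total) = (4/3)·(1 − 4.109/7.151) = 0.567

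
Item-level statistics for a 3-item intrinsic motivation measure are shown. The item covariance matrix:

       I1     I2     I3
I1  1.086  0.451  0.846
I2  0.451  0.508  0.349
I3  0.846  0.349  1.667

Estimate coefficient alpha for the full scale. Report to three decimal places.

α = 0.754

ΣVar(i) = 1.086 + 0.508 + 1.667 = 3.261
Sum of off-diagonal covariances = 1.646
σ²_total = 3.261 + 2 × 1.646 = 6.553
α = (k/(k−1))·(1 − ΣVar(i)/σ²_total) = (3/2)·(1 − 3.261/6.553) = 0.754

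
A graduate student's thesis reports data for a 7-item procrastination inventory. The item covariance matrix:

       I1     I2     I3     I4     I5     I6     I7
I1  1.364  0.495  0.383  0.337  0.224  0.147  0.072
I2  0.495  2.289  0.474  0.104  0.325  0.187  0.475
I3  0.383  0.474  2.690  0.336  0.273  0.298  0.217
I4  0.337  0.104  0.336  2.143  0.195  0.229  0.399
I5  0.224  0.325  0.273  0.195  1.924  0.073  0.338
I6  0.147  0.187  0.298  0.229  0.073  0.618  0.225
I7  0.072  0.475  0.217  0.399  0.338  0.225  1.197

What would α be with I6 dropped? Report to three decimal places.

Remaining items: I1, I2, I3, I4, I5, I7 (k = 6).
Σσ²ᵢ = 1.364 + 2.289 + 2.690 + 2.143 + 1.924 + 1.197 = 11.607
total variance = 11.607 + 2 × 4.647 = 20.901
α (item deleted) = (6/5)·(1 − 11.607/20.901) = 0.534

α = 0.534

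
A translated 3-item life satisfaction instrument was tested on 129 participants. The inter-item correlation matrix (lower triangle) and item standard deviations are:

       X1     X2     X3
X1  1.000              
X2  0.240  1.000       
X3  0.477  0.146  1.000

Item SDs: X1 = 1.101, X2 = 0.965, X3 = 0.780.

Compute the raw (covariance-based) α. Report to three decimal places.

α = 0.540

Σσ²ᵢ = 1.101² + 0.965² + 0.780² = 2.7518
Covariances σ_ij = r_ij · s_i · s_j:
  σ(X1,X2) = 0.240 × 1.101 × 0.965 = 0.2550
  σ(X1,X3) = 0.477 × 1.101 × 0.780 = 0.4096
  σ(X2,X3) = 0.146 × 0.965 × 0.780 = 0.1099
σ²_T = Σσ²ᵢ + 2·Σσ_ij = 2.7518 + 2 × 0.7745 = 4.3008
α = (3/2)·(1 − 2.7518/4.3008) = 0.540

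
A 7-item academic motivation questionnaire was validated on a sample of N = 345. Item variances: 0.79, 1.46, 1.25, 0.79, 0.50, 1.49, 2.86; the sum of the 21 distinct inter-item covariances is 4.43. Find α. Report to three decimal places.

sum of item variances = 0.79 + 1.46 + 1.25 + 0.79 + 0.50 + 1.49 + 2.86 = 9.14
Sum of distinct covariances = 4.43
total variance = sum of item variances + 2·Σcov = 9.14 + 2 × 4.43 = 18.00
α = (7/6)·(1 − 9.14/18.00) = 0.574

α = 0.574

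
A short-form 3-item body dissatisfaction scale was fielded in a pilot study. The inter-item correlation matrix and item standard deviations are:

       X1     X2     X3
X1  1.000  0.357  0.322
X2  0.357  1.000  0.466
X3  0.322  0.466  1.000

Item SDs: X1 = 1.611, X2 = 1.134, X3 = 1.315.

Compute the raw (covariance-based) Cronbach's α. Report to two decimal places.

Σσ²ᵢ = 1.611² + 1.134² + 1.315² = 5.6105
Covariances σ_ij = r_ij · s_i · s_j:
  σ(X1,X2) = 0.357 × 1.611 × 1.134 = 0.6522
  σ(X1,X3) = 0.322 × 1.611 × 1.315 = 0.6821
  σ(X2,X3) = 0.466 × 1.134 × 1.315 = 0.6949
σ²_T = Σσ²ᵢ + 2·Σσ_ij = 5.6105 + 2 × 2.0292 = 9.6689
α = (3/2)·(1 − 5.6105/9.6689) = 0.63

α = 0.63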